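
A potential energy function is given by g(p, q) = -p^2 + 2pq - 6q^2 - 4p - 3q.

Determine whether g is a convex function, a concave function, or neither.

concave

g is quadratic, so its Hessian is the constant matrix H = [[-2, 2], [2, -12]].
det(H) = 20, tr(H) = -14.
det(H) > 0 and tr(H) < 0, so H is negative definite everywhere: concave.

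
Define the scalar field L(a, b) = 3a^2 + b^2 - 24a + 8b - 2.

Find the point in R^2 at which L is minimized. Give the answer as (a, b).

(4, -4)

L(a,b) separates as P(a) + Q(b) − 2, so its minimum is min P + min Q − 2.
P'(a) = 6a - 24 vanishes at a ∈ {4}; Q'(b) = 2b + 8 vanishes at b ∈ {-4}.
Local minima of P (where P''>0): P(4)=-48. Local minima of Q: Q(-4)=-16.
So the global minimum of L is P(4) + Q(-4) − 2 = -48 − 16 − 2 = -66, attained at (4, -4).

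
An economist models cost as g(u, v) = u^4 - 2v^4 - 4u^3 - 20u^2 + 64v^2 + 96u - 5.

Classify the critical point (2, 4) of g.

local maximum

The mixed partial ∂²g/∂u∂v is 0, so the Hessian at any point is diag(g_uu, g_vv) = diag(4(3u^2 - 6u - 10), 8(-3v^2 + 16)).
At (2, 4): H = diag(-40, -256).
Both eigenvalues are negative, so H is negative definite: a local maximum.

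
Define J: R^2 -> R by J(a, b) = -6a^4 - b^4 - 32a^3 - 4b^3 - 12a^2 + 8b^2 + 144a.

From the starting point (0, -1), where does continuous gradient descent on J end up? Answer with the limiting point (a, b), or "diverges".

(-2, 0)

J is separable, so gradient descent decouples: a follows -∂J/∂a, b follows -∂J/∂b.
∂J/∂a = -24(a - 1)(a + 2)(a + 3); at a=0 this is 144, so a decreases.
∂J/∂b = -4b(b - 1)(b + 4); at b=-1 this is -24, so b increases.
a converges to its nearest critical value -2 (a local min of the a-part); b converges to 0. The iterate converges to (-2, 0).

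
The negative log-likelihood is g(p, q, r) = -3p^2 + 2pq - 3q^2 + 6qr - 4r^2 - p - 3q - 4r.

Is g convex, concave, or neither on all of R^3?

g is quadratic, so its Hessian is the constant matrix H = [[-6, 2, 0], [2, -6, 6], [0, 6, -8]].
Leading principal minors: -6, 32, -40.
Signs alternate −, +, − ⇒ H ≺ 0 ⇒ concave.

concave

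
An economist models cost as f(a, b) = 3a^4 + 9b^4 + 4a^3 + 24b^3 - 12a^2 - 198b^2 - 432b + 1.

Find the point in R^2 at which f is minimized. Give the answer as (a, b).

f(a,b) separates as P(a) + Q(b) + 1, so its minimum is min P + min Q + 1.
P'(a) = 12a(a - 1)(a + 2) vanishes at a ∈ {-2, 0, 1}; Q'(b) = 36(b - 3)(b + 1)(b + 4) vanishes at b ∈ {-4, -1, 3}.
Local minima of P (where P''>0): P(-2)=-32, P(1)=-5. Local minima of Q: Q(-4)=-672, Q(3)=-1701.
So the global minimum of f is P(-2) + Q(3) + 1 = -32 − 1701 + 1 = -1732, attained at (-2, 3).

(-2, 3)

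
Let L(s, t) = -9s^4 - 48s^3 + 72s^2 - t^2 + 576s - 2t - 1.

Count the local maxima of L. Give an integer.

2

L separates as a function of s plus a function of t, so ∇L=0 decouples.
∂L/∂s = -36(s - 2)(s + 2)(s + 4) = 0 at s ∈ {-4, -2, 2}; ∂L/∂t = -2(t + 1) = 0 at t ∈ {-1}.
The Hessian is diagonal: diag(L_ss, L_tt). Second derivatives: L_ss(-4)=-432, L_ss(-2)=288, L_ss(2)=-864; L_tt(-1)=-2.
Local maxima occur where both diagonal entries negative: (-4, -1), (2, -1). Count: 2.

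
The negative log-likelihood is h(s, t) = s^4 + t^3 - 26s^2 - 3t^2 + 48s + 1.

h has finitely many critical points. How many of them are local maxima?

1

h separates as a function of s plus a function of t, so ∇h=0 decouples.
∂h/∂s = 4(s - 3)(s - 1)(s + 4) = 0 at s ∈ {-4, 1, 3}; ∂h/∂t = 3t(t - 2) = 0 at t ∈ {0, 2}.
The Hessian is diagonal: diag(h_ss, h_tt). Second derivatives: h_ss(-4)=140, h_ss(1)=-40, h_ss(3)=56; h_tt(0)=-6, h_tt(2)=6.
Local maxima occur where both diagonal entries negative: (1, 0). Count: 1.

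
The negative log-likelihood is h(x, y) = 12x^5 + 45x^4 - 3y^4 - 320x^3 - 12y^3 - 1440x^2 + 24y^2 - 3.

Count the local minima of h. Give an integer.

2

h separates as a function of x plus a function of y, so ∇h=0 decouples.
∂h/∂x = 60x(x - 4)(x + 3)(x + 4) = 0 at x ∈ {-4, -3, 0, 4}; ∂h/∂y = -12y(y - 1)(y + 4) = 0 at y ∈ {-4, 0, 1}.
The Hessian is diagonal: diag(h_xx, h_yy). Second derivatives: h_xx(-4)=-1920, h_xx(-3)=1260, h_xx(0)=-2880, h_xx(4)=13440; h_yy(-4)=-240, h_yy(0)=48, h_yy(1)=-60.
Local minima occur where both diagonal entries positive: (-3, 0), (4, 0). Count: 2.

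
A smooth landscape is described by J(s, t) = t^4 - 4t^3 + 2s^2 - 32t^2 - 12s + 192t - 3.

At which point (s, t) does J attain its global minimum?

(3, -4)

J(s,t) separates as P(s) + Q(t) − 3, so its minimum is min P + min Q − 3.
P'(s) = 4s - 12 vanishes at s ∈ {3}; Q'(t) = 4(t - 4)(t - 3)(t + 4) vanishes at t ∈ {-4, 3, 4}.
Local minima of P (where P''>0): P(3)=-18. Local minima of Q: Q(-4)=-768, Q(4)=256.
So the global minimum of J is P(3) + Q(-4) − 3 = -18 − 768 − 3 = -789, attained at (3, -4).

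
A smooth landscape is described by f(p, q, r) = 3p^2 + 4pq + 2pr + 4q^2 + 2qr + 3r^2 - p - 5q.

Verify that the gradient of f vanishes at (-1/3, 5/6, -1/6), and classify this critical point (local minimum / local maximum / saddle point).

∇f = (6p + 4q + 2r - 1, 4p + 8q + 2r - 5, 2p + 2q + 6r); substituting (-1/3, 5/6, -1/6) gives ∇f = (0, 0, 0), so (-1/3, 5/6, -1/6) is indeed a critical point.
The Hessian is constant: H = [[6, 4, 2], [4, 8, 2], [2, 2, 6]].
Leading principal minors: Δ₁ = 6, Δ₂ = 32, Δ₃ = 168.
All leading minors are positive, so H is positive definite: a local minimum.

local minimum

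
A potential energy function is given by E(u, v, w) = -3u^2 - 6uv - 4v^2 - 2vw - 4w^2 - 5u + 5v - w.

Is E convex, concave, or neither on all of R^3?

E is quadratic, so its Hessian is the constant matrix H = [[-6, -6, 0], [-6, -8, -2], [0, -2, -8]].
Leading principal minors: -6, 12, -72.
Signs alternate −, +, − ⇒ H ≺ 0 ⇒ concave.

concave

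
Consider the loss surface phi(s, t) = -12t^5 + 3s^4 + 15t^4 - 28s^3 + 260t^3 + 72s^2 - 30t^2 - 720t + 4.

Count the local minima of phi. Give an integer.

phi separates as a function of s plus a function of t, so ∇phi=0 decouples.
∂phi/∂s = 12s(s - 4)(s - 3) = 0 at s ∈ {0, 3, 4}; ∂phi/∂t = -60(t - 4)(t - 1)(t + 1)(t + 3) = 0 at t ∈ {-3, -1, 1, 4}.
The Hessian is diagonal: diag(phi_ss, phi_tt). Second derivatives: phi_ss(0)=144, phi_ss(3)=-36, phi_ss(4)=48; phi_tt(-3)=3360, phi_tt(-1)=-1200, phi_tt(1)=1440, phi_tt(4)=-6300.
Local minima occur where both diagonal entries positive: (0, -3), (0, 1), (4, -3), (4, 1). Count: 4.

4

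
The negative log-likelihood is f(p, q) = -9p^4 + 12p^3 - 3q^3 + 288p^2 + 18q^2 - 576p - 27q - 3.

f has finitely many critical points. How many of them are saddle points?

f separates as a function of p plus a function of q, so ∇f=0 decouples.
∂f/∂p = -36(p - 4)(p - 1)(p + 4) = 0 at p ∈ {-4, 1, 4}; ∂f/∂q = -9(q - 3)(q - 1) = 0 at q ∈ {1, 3}.
The Hessian is diagonal: diag(f_pp, f_qq). Second derivatives: f_pp(-4)=-1440, f_pp(1)=540, f_pp(4)=-864; f_qq(1)=18, f_qq(3)=-18.
Saddle points occur where the two diagonal entries have opposite signs: (-4, 1), (1, 3), (4, 1). Count: 3.

3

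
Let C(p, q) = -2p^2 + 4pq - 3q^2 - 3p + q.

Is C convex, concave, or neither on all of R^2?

concave

C is quadratic, so its Hessian is the constant matrix H = [[-4, 4], [4, -6]].
det(H) = 8, tr(H) = -10.
det(H) > 0 and tr(H) < 0, so H is negative definite everywhere: concave.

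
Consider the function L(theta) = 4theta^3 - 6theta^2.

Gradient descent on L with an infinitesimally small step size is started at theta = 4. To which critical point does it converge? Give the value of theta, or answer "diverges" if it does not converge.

1

L'(theta) = 12theta(theta - 1), so L'(4) = 144.
Gradient descent moves in the -L' direction, i.e. theta is decreasing.
The nearest critical point in that direction is theta = 1, where L'' = 12 > 0 (a local minimum). The iterate converges there.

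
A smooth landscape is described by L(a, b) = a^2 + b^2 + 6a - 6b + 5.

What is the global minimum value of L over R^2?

-13

L(a,b) separates as P(a) + Q(b) + 5, so its minimum is min P + min Q + 5.
P'(a) = 2a + 6 vanishes at a ∈ {-3}; Q'(b) = 2b - 6 vanishes at b ∈ {3}.
Local minima of P (where P''>0): P(-3)=-9. Local minima of Q: Q(3)=-9.
So the global minimum of L is P(-3) + Q(3) + 5 = -9 − 9 + 5 = -13, attained at (-3, 3).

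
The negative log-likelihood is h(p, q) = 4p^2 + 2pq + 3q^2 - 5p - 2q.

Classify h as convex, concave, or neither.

h is quadratic, so its Hessian is the constant matrix H = [[8, 2], [2, 6]].
det(H) = 44, tr(H) = 14.
det(H) > 0 and tr(H) > 0, so H is positive definite everywhere: convex.

convex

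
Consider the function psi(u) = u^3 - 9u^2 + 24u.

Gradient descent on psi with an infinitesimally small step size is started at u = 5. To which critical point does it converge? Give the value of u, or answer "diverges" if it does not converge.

4

psi'(u) = 3(u - 4)(u - 2), so psi'(5) = 9.
Gradient descent moves in the -psi' direction, i.e. u is decreasing.
The nearest critical point in that direction is u = 4, where psi'' = 6 > 0 (a local minimum). The iterate converges there.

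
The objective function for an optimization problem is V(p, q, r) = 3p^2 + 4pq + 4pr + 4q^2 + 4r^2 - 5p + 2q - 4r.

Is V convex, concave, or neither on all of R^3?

V is quadratic, so its Hessian is the constant matrix H = [[6, 4, 4], [4, 8, 0], [4, 0, 8]].
Leading principal minors: 6, 32, 128.
All positive ⇒ H ≻ 0 ⇒ convex.

convex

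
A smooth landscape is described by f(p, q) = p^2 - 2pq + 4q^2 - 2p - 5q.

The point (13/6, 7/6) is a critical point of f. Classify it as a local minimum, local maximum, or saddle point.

local minimum

The Hessian of f is constant: H = [[2, -2], [-2, 8]].
det(H) = 2·8 − (-2)² = 12.
det(H) > 0 and tr(H) = 10 > 0, so H is positive definite and the point is a local minimum.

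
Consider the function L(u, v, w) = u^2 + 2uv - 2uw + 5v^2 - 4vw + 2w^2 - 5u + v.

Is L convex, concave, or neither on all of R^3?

L is quadratic, so its Hessian is the constant matrix H = [[2, 2, -2], [2, 10, -4], [-2, -4, 4]].
Leading principal minors: 2, 16, 24.
All positive ⇒ H ≻ 0 ⇒ convex.

convex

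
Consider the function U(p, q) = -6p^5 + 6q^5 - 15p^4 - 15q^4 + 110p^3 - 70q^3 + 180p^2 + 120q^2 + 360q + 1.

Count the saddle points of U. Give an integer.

8

U separates as a function of p plus a function of q, so ∇U=0 decouples.
∂U/∂p = -30p(p - 3)(p + 1)(p + 4) = 0 at p ∈ {-4, -1, 0, 3}; ∂U/∂q = 30(q - 3)(q - 2)(q + 1)(q + 2) = 0 at q ∈ {-2, -1, 2, 3}.
The Hessian is diagonal: diag(U_pp, U_qq). Second derivatives: U_pp(-4)=2520, U_pp(-1)=-360, U_pp(0)=360, U_pp(3)=-2520; U_qq(-2)=-600, U_qq(-1)=360, U_qq(2)=-360, U_qq(3)=600.
Saddle points occur where the two diagonal entries have opposite signs: (-4, -2), (-4, 2), (-1, -1), (-1, 3), (0, -2), (0, 2), (3, -1), (3, 3). Count: 8.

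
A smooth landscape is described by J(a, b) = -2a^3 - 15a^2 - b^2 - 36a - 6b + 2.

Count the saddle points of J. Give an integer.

J separates as a function of a plus a function of b, so ∇J=0 decouples.
∂J/∂a = -6(a + 2)(a + 3) = 0 at a ∈ {-3, -2}; ∂J/∂b = -2(b + 3) = 0 at b ∈ {-3}.
The Hessian is diagonal: diag(J_aa, J_bb). Second derivatives: J_aa(-3)=6, J_aa(-2)=-6; J_bb(-3)=-2.
Saddle points occur where the two diagonal entries have opposite signs: (-3, -3). Count: 1.

1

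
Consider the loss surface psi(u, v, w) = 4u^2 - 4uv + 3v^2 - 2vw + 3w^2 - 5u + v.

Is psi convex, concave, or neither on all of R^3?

convex

psi is quadratic, so its Hessian is the constant matrix H = [[8, -4, 0], [-4, 6, -2], [0, -2, 6]].
Leading principal minors: 8, 32, 160.
All positive ⇒ H ≻ 0 ⇒ convex.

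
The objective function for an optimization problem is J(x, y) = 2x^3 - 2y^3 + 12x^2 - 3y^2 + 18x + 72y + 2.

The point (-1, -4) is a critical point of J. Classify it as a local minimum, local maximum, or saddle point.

local minimum

The mixed partial ∂²J/∂x∂y is 0, so the Hessian at any point is diag(J_xx, J_yy) = diag(12(x + 2), -6(2y + 1)).
At (-1, -4): H = diag(12, 42).
Both eigenvalues are positive, so H is positive definite: a local minimum.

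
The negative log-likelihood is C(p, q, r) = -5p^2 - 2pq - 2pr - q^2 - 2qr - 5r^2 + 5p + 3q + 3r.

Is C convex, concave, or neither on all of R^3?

C is quadratic, so its Hessian is the constant matrix H = [[-10, -2, -2], [-2, -2, -2], [-2, -2, -10]].
Leading principal minors: -10, 16, -128.
Signs alternate −, +, − ⇒ H ≺ 0 ⇒ concave.

concave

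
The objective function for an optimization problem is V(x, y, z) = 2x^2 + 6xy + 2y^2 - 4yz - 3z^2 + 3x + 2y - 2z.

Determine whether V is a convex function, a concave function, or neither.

neither

V is quadratic, so its Hessian is the constant matrix H = [[4, 6, 0], [6, 4, -4], [0, -4, -6]].
Leading principal minors: 4, -20, 56.
Neither pattern holds ⇒ H is indefinite ⇒ neither convex nor concave.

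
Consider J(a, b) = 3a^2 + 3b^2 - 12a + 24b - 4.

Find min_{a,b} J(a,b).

-64

J(a,b) separates as P(a) + Q(b) − 4, so its minimum is min P + min Q − 4.
P'(a) = 6a - 12 vanishes at a ∈ {2}; Q'(b) = 6b + 24 vanishes at b ∈ {-4}.
Local minima of P (where P''>0): P(2)=-12. Local minima of Q: Q(-4)=-48.
So the global minimum of J is P(2) + Q(-4) − 4 = -12 − 48 − 4 = -64, attained at (2, -4).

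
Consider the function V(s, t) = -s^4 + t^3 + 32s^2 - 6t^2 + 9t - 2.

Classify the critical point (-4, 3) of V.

The mixed partial ∂²V/∂s∂t is 0, so the Hessian at any point is diag(V_ss, V_tt) = diag(4(-3s^2 + 16), 6(t - 2)).
At (-4, 3): H = diag(-128, 6).
The eigenvalues have opposite signs, so H is indefinite: a saddle point.

saddle point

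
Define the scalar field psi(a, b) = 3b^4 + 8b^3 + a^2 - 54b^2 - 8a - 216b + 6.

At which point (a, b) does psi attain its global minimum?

(4, 3)

psi(a,b) separates as P(a) + Q(b) + 6, so its minimum is min P + min Q + 6.
P'(a) = 2a - 8 vanishes at a ∈ {4}; Q'(b) = 12(b - 3)(b + 2)(b + 3) vanishes at b ∈ {-3, -2, 3}.
Local minima of P (where P''>0): P(4)=-16. Local minima of Q: Q(-3)=189, Q(3)=-675.
So the global minimum of psi is P(4) + Q(3) + 6 = -16 − 675 + 6 = -685, attained at (4, 3).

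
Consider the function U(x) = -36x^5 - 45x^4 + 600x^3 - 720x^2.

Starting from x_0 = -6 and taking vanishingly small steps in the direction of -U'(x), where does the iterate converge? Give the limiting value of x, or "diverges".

U'(x) = -180x(x - 2)(x - 1)(x + 4), so U'(-6) = -120960.
Gradient descent moves in the -U' direction, i.e. x is increasing.
The nearest critical point in that direction is x = -4, where U'' = 21600 > 0 (a local minimum). The iterate converges there.

-4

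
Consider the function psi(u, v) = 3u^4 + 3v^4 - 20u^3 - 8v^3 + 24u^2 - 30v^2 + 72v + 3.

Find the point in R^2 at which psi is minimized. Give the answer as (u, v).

psi(u,v) separates as P(u) + Q(v) + 3, so its minimum is min P + min Q + 3.
P'(u) = 12u(u - 4)(u - 1) vanishes at u ∈ {0, 1, 4}; Q'(v) = 12(v - 3)(v - 1)(v + 2) vanishes at v ∈ {-2, 1, 3}.
Local minima of P (where P''>0): P(0)=0, P(4)=-128. Local minima of Q: Q(-2)=-152, Q(3)=-27.
So the global minimum of psi is P(4) + Q(-2) + 3 = -128 − 152 + 3 = -277, attained at (4, -2).

(4, -2)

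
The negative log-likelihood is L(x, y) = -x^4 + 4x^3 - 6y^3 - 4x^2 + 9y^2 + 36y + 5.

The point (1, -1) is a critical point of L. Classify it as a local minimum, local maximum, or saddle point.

The mixed partial ∂²L/∂x∂y is 0, so the Hessian at any point is diag(L_xx, L_yy) = diag(4(-3x^2 + 6x - 2), 18(-2y + 1)).
At (1, -1): H = diag(4, 54).
Both eigenvalues are positive, so H is positive definite: a local minimum.

local minimum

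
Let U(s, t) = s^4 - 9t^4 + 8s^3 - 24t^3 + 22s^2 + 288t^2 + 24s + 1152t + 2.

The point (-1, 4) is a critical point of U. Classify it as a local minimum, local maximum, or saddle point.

The mixed partial ∂²U/∂s∂t is 0, so the Hessian at any point is diag(U_ss, U_tt) = diag(4(3s^2 + 12s + 11), 36(-3t^2 - 4t + 16)).
At (-1, 4): H = diag(8, -1728).
The eigenvalues have opposite signs, so H is indefinite: a saddle point.

saddle point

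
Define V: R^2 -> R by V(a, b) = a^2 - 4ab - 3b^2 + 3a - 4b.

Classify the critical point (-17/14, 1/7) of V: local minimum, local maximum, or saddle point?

The Hessian of V is constant: H = [[2, -4], [-4, -6]].
det(H) = 2·(-6) − (-4)² = -28.
Since det(H) < 0, H is indefinite and the critical point is a saddle point.

saddle point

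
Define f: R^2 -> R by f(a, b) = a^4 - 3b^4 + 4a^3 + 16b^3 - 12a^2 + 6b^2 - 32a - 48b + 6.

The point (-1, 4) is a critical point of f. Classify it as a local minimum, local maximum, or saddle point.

The mixed partial ∂²f/∂a∂b is 0, so the Hessian at any point is diag(f_aa, f_bb) = diag(12(a^2 + 2a - 2), 12(-3b^2 + 8b + 1)).
At (-1, 4): H = diag(-36, -180).
Both eigenvalues are negative, so H is negative definite: a local maximum.

local maximum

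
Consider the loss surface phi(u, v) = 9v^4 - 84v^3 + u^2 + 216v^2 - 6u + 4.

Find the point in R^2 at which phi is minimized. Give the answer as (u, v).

phi(u,v) separates as P(u) + Q(v) + 4, so its minimum is min P + min Q + 4.
P'(u) = 2u - 6 vanishes at u ∈ {3}; Q'(v) = 36v(v - 4)(v - 3) vanishes at v ∈ {0, 3, 4}.
Local minima of P (where P''>0): P(3)=-9. Local minima of Q: Q(0)=0, Q(4)=384.
So the global minimum of phi is P(3) + Q(0) + 4 = -9 + 0 + 4 = -5, attained at (3, 0).

(3, 0)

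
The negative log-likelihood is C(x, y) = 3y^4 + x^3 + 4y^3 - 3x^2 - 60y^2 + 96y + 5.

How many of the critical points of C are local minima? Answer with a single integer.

C separates as a function of x plus a function of y, so ∇C=0 decouples.
∂C/∂x = 3x(x - 2) = 0 at x ∈ {0, 2}; ∂C/∂y = 12(y - 2)(y - 1)(y + 4) = 0 at y ∈ {-4, 1, 2}.
The Hessian is diagonal: diag(C_xx, C_yy). Second derivatives: C_xx(0)=-6, C_xx(2)=6; C_yy(-4)=360, C_yy(1)=-60, C_yy(2)=72.
Local minima occur where both diagonal entries positive: (2, -4), (2, 2). Count: 2.

2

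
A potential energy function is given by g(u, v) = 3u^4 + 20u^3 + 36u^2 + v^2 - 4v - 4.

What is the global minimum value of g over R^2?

g(u,v) separates as P(u) + Q(v) − 4, so its minimum is min P + min Q − 4.
P'(u) = 12u(u + 2)(u + 3) vanishes at u ∈ {-3, -2, 0}; Q'(v) = 2v - 4 vanishes at v ∈ {2}.
Local minima of P (where P''>0): P(-3)=27, P(0)=0. Local minima of Q: Q(2)=-4.
So the global minimum of g is P(0) + Q(2) − 4 = 0 − 4 − 4 = -8, attained at (0, 2).

-8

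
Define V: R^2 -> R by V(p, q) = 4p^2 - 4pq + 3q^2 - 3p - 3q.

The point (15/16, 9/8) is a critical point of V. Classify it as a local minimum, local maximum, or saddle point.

The Hessian of V is constant: H = [[8, -4], [-4, 6]].
det(H) = 8·6 − (-4)² = 32.
det(H) > 0 and tr(H) = 14 > 0, so H is positive definite and the point is a local minimum.

local minimum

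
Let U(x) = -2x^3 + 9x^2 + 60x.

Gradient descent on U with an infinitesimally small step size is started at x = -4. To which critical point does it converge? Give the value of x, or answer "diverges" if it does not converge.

U'(x) = -6(x - 5)(x + 2), so U'(-4) = -108.
Gradient descent moves in the -U' direction, i.e. x is increasing.
The nearest critical point in that direction is x = -2, where U'' = 42 > 0 (a local minimum). The iterate converges there.

-2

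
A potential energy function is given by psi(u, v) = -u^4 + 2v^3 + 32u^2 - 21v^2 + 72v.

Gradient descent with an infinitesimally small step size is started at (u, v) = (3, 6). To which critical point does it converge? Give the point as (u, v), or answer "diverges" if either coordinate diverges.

(0, 4)

psi is separable, so gradient descent decouples: u follows -∂psi/∂u, v follows -∂psi/∂v.
∂psi/∂u = -4u(u - 4)(u + 4); at u=3 this is 84, so u decreases.
∂psi/∂v = 6(v - 4)(v - 3); at v=6 this is 36, so v decreases.
u converges to its nearest critical value 0 (a local min of the u-part); v converges to 4. The iterate converges to (0, 4).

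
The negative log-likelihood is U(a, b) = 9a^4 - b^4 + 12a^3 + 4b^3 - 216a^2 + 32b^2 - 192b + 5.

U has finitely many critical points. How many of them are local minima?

2

U separates as a function of a plus a function of b, so ∇U=0 decouples.
∂U/∂a = 36a(a - 3)(a + 4) = 0 at a ∈ {-4, 0, 3}; ∂U/∂b = -4(b - 4)(b - 3)(b + 4) = 0 at b ∈ {-4, 3, 4}.
The Hessian is diagonal: diag(U_aa, U_bb). Second derivatives: U_aa(-4)=1008, U_aa(0)=-432, U_aa(3)=756; U_bb(-4)=-224, U_bb(3)=28, U_bb(4)=-32.
Local minima occur where both diagonal entries positive: (-4, 3), (3, 3). Count: 2.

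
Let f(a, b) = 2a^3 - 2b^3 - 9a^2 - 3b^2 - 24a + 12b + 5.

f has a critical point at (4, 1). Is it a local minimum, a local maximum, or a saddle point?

saddle point

The mixed partial ∂²f/∂a∂b is 0, so the Hessian at any point is diag(f_aa, f_bb) = diag(6(2a - 3), -6(2b + 1)).
At (4, 1): H = diag(30, -18).
The eigenvalues have opposite signs, so H is indefinite: a saddle point.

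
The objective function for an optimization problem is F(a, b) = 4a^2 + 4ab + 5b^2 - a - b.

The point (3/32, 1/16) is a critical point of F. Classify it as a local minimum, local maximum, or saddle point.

The Hessian of F is constant: H = [[8, 4], [4, 10]].
det(H) = 8·10 − 4² = 64.
det(H) > 0 and tr(H) = 18 > 0, so H is positive definite and the point is a local minimum.

local minimum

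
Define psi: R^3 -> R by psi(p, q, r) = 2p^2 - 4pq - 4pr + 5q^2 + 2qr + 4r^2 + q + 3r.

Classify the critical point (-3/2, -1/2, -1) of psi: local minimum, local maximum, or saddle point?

local minimum

The Hessian is constant: H = [[4, -4, -4], [-4, 10, 2], [-4, 2, 8]].
Leading principal minors: Δ₁ = 4, Δ₂ = 24, Δ₃ = 80.
All leading minors are positive, so H is positive definite: a local minimum.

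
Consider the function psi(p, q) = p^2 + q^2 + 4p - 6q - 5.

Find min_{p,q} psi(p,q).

psi(p,q) separates as A(p) + B(q) − 5, so its minimum is min A + min B − 5.
A'(p) = 2p + 4 vanishes at p ∈ {-2}; B'(q) = 2q - 6 vanishes at q ∈ {3}.
Local minima of A (where A''>0): A(-2)=-4. Local minima of B: B(3)=-9.
So the global minimum of psi is A(-2) + B(3) − 5 = -4 − 9 − 5 = -18, attained at (-2, 3).

-18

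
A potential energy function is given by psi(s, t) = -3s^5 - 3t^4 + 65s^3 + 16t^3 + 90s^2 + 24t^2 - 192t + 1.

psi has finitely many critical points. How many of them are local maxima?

4

psi separates as a function of s plus a function of t, so ∇psi=0 decouples.
∂psi/∂s = -15s(s - 4)(s + 1)(s + 3) = 0 at s ∈ {-3, -1, 0, 4}; ∂psi/∂t = -12(t - 4)(t - 2)(t + 2) = 0 at t ∈ {-2, 2, 4}.
The Hessian is diagonal: diag(psi_ss, psi_tt). Second derivatives: psi_ss(-3)=630, psi_ss(-1)=-150, psi_ss(0)=180, psi_ss(4)=-2100; psi_tt(-2)=-288, psi_tt(2)=96, psi_tt(4)=-144.
Local maxima occur where both diagonal entries negative: (-1, -2), (-1, 4), (4, -2), (4, 4). Count: 4.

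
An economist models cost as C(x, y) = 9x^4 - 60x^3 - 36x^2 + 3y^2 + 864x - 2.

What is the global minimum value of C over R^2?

C(x,y) separates as P(x) + Q(y) − 2, so its minimum is min P + min Q − 2.
P'(x) = 36(x - 4)(x - 3)(x + 2) vanishes at x ∈ {-2, 3, 4}; Q'(y) = 6y vanishes at y ∈ {0}.
Local minima of P (where P''>0): P(-2)=-1248, P(4)=1344. Local minima of Q: Q(0)=0.
So the global minimum of C is P(-2) + Q(0) − 2 = -1248 + 0 − 2 = -1250, attained at (-2, 0).

-1250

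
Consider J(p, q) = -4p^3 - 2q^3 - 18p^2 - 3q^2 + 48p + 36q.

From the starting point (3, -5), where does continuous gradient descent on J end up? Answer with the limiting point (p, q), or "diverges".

J is separable, so gradient descent decouples: p follows -∂J/∂p, q follows -∂J/∂q.
∂J/∂p = -12(p - 1)(p + 4); at p=3 this is -168, so p increases.
∂J/∂q = -6(q - 2)(q + 3); at q=-5 this is -84, so q increases.
The p-coordinate has no critical point in that direction and runs off to infinity.

diverges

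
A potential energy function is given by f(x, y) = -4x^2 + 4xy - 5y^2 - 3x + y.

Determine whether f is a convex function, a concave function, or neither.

f is quadratic, so its Hessian is the constant matrix H = [[-8, 4], [4, -10]].
det(H) = 64, tr(H) = -18.
det(H) > 0 and tr(H) < 0, so H is negative definite everywhere: concave.

concave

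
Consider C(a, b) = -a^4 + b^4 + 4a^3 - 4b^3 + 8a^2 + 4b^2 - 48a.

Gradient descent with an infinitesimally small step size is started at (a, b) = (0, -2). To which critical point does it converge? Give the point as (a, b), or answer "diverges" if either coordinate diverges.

(2, 0)

C is separable, so gradient descent decouples: a follows -∂C/∂a, b follows -∂C/∂b.
∂C/∂a = -4(a - 3)(a - 2)(a + 2); at a=0 this is -48, so a increases.
∂C/∂b = 4b(b - 2)(b - 1); at b=-2 this is -96, so b increases.
a converges to its nearest critical value 2 (a local min of the a-part); b converges to 0. The iterate converges to (2, 0).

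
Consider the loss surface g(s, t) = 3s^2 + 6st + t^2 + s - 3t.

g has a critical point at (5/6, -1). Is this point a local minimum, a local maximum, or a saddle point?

saddle point

The Hessian of g is constant: H = [[6, 6], [6, 2]].
det(H) = 6·2 − 6² = -24.
Since det(H) < 0, H is indefinite and the critical point is a saddle point.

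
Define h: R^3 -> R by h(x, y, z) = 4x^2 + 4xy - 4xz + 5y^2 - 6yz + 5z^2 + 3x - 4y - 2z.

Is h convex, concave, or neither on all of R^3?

h is quadratic, so its Hessian is the constant matrix H = [[8, 4, -4], [4, 10, -6], [-4, -6, 10]].
Leading principal minors: 8, 64, 384.
All positive ⇒ H ≻ 0 ⇒ convex.

convex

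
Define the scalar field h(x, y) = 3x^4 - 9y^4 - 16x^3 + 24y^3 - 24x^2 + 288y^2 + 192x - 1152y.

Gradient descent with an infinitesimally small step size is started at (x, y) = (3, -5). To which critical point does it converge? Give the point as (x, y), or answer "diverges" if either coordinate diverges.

h is separable, so gradient descent decouples: x follows -∂h/∂x, y follows -∂h/∂y.
∂h/∂x = 12(x - 4)(x - 2)(x + 2); at x=3 this is -60, so x increases.
∂h/∂y = -36(y - 4)(y - 2)(y + 4); at y=-5 this is 2268, so y decreases.
The y-coordinate has no critical point in that direction and runs off to infinity.

diverges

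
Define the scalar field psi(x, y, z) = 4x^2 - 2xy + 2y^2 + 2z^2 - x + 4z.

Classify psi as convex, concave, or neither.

psi is quadratic, so its Hessian is the constant matrix H = [[8, -2, 0], [-2, 4, 0], [0, 0, 4]].
Leading principal minors: 8, 28, 112.
All positive ⇒ H ≻ 0 ⇒ convex.

convex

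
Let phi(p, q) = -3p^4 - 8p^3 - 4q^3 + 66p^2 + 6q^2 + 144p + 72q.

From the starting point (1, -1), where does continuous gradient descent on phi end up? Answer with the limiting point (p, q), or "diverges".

(-1, -2)

phi is separable, so gradient descent decouples: p follows -∂phi/∂p, q follows -∂phi/∂q.
∂phi/∂p = -12(p - 3)(p + 1)(p + 4); at p=1 this is 240, so p decreases.
∂phi/∂q = -12(q - 3)(q + 2); at q=-1 this is 48, so q decreases.
p converges to its nearest critical value -1 (a local min of the p-part); q converges to -2. The iterate converges to (-1, -2).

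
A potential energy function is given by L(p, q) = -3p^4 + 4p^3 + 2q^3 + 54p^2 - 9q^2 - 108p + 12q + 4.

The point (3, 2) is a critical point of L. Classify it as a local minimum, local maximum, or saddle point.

The mixed partial ∂²L/∂p∂q is 0, so the Hessian at any point is diag(L_pp, L_qq) = diag(12(-3p^2 + 2p + 9), 6(2q - 3)).
At (3, 2): H = diag(-144, 6).
The eigenvalues have opposite signs, so H is indefinite: a saddle point.

saddle point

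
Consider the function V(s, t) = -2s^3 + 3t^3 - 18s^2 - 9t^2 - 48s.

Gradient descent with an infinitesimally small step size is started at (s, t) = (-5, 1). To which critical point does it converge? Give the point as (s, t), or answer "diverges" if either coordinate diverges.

(-4, 2)

V is separable, so gradient descent decouples: s follows -∂V/∂s, t follows -∂V/∂t.
∂V/∂s = -6(s + 2)(s + 4); at s=-5 this is -18, so s increases.
∂V/∂t = 9t(t - 2); at t=1 this is -9, so t increases.
s converges to its nearest critical value -4 (a local min of the s-part); t converges to 2. The iterate converges to (-4, 2).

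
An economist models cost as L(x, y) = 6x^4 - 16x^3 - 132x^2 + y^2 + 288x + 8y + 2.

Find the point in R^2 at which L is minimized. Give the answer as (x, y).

L(x,y) separates as P(x) + Q(y) + 2, so its minimum is min P + min Q + 2.
P'(x) = 24(x - 4)(x - 1)(x + 3) vanishes at x ∈ {-3, 1, 4}; Q'(y) = 2y + 8 vanishes at y ∈ {-4}.
Local minima of P (where P''>0): P(-3)=-1134, P(4)=-448. Local minima of Q: Q(-4)=-16.
So the global minimum of L is P(-3) + Q(-4) + 2 = -1134 − 16 + 2 = -1148, attained at (-3, -4).

(-3, -4)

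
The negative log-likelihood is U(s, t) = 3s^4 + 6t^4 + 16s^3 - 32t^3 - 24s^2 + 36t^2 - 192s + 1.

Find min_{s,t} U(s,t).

U(s,t) separates as P(s) + Q(t) + 1, so its minimum is min P + min Q + 1.
P'(s) = 12(s - 2)(s + 2)(s + 4) vanishes at s ∈ {-4, -2, 2}; Q'(t) = 24t(t - 3)(t - 1) vanishes at t ∈ {0, 1, 3}.
Local minima of P (where P''>0): P(-4)=128, P(2)=-304. Local minima of Q: Q(0)=0, Q(3)=-54.
So the global minimum of U is P(2) + Q(3) + 1 = -304 − 54 + 1 = -357, attained at (2, 3).

-357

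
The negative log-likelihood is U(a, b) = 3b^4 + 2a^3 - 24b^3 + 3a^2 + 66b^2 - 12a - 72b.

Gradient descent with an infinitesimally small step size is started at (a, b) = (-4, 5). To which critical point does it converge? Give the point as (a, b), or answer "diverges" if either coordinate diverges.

U is separable, so gradient descent decouples: a follows -∂U/∂a, b follows -∂U/∂b.
∂U/∂a = 6(a - 1)(a + 2); at a=-4 this is 60, so a decreases.
∂U/∂b = 12(b - 3)(b - 2)(b - 1); at b=5 this is 288, so b decreases.
The a-coordinate has no critical point in that direction and runs off to infinity.

diverges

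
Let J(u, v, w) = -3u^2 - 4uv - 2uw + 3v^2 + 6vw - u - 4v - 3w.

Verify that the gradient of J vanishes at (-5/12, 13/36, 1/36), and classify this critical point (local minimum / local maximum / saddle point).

∇J = (-6u - 4v - 2w - 1, -4u + 6v + 6w - 4, -2u + 6v - 3); substituting (-5/12, 13/36, 1/36) gives ∇J = (0, 0, 0), so (-5/12, 13/36, 1/36) is indeed a critical point.
The Hessian is constant: H = [[-6, -4, -2], [-4, 6, 6], [-2, 6, 0]].
Leading principal minors: Δ₁ = -6, Δ₂ = -52, Δ₃ = 288.
The minors fit neither the all-positive nor the alternating-sign pattern, so H is indefinite: a saddle point.

saddle point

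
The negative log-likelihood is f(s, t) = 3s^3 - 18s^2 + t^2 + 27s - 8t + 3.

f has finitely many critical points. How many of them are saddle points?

1

f separates as a function of s plus a function of t, so ∇f=0 decouples.
∂f/∂s = 9(s - 3)(s - 1) = 0 at s ∈ {1, 3}; ∂f/∂t = 2(t - 4) = 0 at t ∈ {4}.
The Hessian is diagonal: diag(f_ss, f_tt). Second derivatives: f_ss(1)=-18, f_ss(3)=18; f_tt(4)=2.
Saddle points occur where the two diagonal entries have opposite signs: (1, 4). Count: 1.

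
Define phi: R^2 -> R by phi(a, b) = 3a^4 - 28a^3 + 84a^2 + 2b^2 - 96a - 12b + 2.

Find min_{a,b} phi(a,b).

phi(a,b) separates as P(a) + Q(b) + 2, so its minimum is min P + min Q + 2.
P'(a) = 12(a - 4)(a - 2)(a - 1) vanishes at a ∈ {1, 2, 4}; Q'(b) = 4b - 12 vanishes at b ∈ {3}.
Local minima of P (where P''>0): P(1)=-37, P(4)=-64. Local minima of Q: Q(3)=-18.
So the global minimum of phi is P(4) + Q(3) + 2 = -64 − 18 + 2 = -80, attained at (4, 3).

-80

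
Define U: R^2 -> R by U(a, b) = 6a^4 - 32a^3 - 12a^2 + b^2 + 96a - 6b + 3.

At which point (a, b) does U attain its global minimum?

(4, 3)

U(a,b) separates as P(a) + Q(b) + 3, so its minimum is min P + min Q + 3.
P'(a) = 24(a - 4)(a - 1)(a + 1) vanishes at a ∈ {-1, 1, 4}; Q'(b) = 2b - 6 vanishes at b ∈ {3}.
Local minima of P (where P''>0): P(-1)=-70, P(4)=-320. Local minima of Q: Q(3)=-9.
So the global minimum of U is P(4) + Q(3) + 3 = -320 − 9 + 3 = -326, attained at (4, 3).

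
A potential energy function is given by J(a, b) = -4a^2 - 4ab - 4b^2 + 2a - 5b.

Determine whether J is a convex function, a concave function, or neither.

J is quadratic, so its Hessian is the constant matrix H = [[-8, -4], [-4, -8]].
det(H) = 48, tr(H) = -16.
det(H) > 0 and tr(H) < 0, so H is negative definite everywhere: concave.

concave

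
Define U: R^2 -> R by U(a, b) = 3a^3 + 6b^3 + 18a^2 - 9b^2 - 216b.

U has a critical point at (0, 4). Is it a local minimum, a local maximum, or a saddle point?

local minimum

The mixed partial ∂²U/∂a∂b is 0, so the Hessian at any point is diag(U_aa, U_bb) = diag(18(a + 2), 18(2b - 1)).
At (0, 4): H = diag(36, 126).
Both eigenvalues are positive, so H is positive definite: a local minimum.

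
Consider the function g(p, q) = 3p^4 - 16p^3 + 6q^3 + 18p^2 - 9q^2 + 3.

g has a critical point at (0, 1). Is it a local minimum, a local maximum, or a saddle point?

local minimum

The mixed partial ∂²g/∂p∂q is 0, so the Hessian at any point is diag(g_pp, g_qq) = diag(12(3p^2 - 8p + 3), 18(2q - 1)).
At (0, 1): H = diag(36, 18).
Both eigenvalues are positive, so H is positive definite: a local minimum.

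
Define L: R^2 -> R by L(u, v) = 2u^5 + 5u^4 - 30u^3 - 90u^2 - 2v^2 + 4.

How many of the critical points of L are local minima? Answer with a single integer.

0

L separates as a function of u plus a function of v, so ∇L=0 decouples.
∂L/∂u = 10u(u - 3)(u + 2)(u + 3) = 0 at u ∈ {-3, -2, 0, 3}; ∂L/∂v = -4v = 0 at v ∈ {0}.
The Hessian is diagonal: diag(L_uu, L_vv). Second derivatives: L_uu(-3)=-180, L_uu(-2)=100, L_uu(0)=-180, L_uu(3)=900; L_vv(0)=-4.
Local minima occur where both diagonal entries positive: none. Count: 0.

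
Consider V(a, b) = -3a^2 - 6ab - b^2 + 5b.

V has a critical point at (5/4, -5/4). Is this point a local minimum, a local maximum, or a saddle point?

The Hessian of V is constant: H = [[-6, -6], [-6, -2]].
det(H) = (-6)·(-2) − (-6)² = -24.
Since det(H) < 0, H is indefinite and the critical point is a saddle point.

saddle point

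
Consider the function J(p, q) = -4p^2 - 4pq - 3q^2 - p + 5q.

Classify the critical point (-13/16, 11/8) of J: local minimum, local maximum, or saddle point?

local maximum

The Hessian of J is constant: H = [[-8, -4], [-4, -6]].
det(H) = (-8)·(-6) − (-4)² = 32.
det(H) > 0 and tr(H) = -14 < 0, so H is negative definite and the point is a local maximum.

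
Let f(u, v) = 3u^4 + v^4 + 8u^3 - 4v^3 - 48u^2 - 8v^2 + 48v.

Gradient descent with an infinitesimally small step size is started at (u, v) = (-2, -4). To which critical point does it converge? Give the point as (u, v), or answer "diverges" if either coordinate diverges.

f is separable, so gradient descent decouples: u follows -∂f/∂u, v follows -∂f/∂v.
∂f/∂u = 12u(u - 2)(u + 4); at u=-2 this is 192, so u decreases.
∂f/∂v = 4(v - 3)(v - 2)(v + 2); at v=-4 this is -336, so v increases.
u converges to its nearest critical value -4 (a local min of the u-part); v converges to -2. The iterate converges to (-4, -2).

(-4, -2)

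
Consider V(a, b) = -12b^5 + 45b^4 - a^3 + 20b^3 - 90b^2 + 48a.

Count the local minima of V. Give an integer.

2

V separates as a function of a plus a function of b, so ∇V=0 decouples.
∂V/∂a = -3(a - 4)(a + 4) = 0 at a ∈ {-4, 4}; ∂V/∂b = -60b(b - 3)(b - 1)(b + 1) = 0 at b ∈ {-1, 0, 1, 3}.
The Hessian is diagonal: diag(V_aa, V_bb). Second derivatives: V_aa(-4)=24, V_aa(4)=-24; V_bb(-1)=480, V_bb(0)=-180, V_bb(1)=240, V_bb(3)=-1440.
Local minima occur where both diagonal entries positive: (-4, -1), (-4, 1). Count: 2.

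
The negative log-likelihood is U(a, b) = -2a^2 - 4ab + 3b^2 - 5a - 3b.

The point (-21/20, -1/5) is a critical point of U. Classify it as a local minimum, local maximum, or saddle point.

saddle point

The Hessian of U is constant: H = [[-4, -4], [-4, 6]].
det(H) = (-4)·6 − (-4)² = -40.
Since det(H) < 0, H is indefinite and the critical point is a saddle point.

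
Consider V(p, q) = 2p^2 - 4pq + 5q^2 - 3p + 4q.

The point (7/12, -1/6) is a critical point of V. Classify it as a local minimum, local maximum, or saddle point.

local minimum

The Hessian of V is constant: H = [[4, -4], [-4, 10]].
det(H) = 4·10 − (-4)² = 24.
det(H) > 0 and tr(H) = 14 > 0, so H is positive definite and the point is a local minimum.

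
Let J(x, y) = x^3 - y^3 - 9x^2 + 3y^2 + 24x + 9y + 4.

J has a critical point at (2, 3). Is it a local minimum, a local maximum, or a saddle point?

local maximum

The mixed partial ∂²J/∂x∂y is 0, so the Hessian at any point is diag(J_xx, J_yy) = diag(6(x - 3), 6(-y + 1)).
At (2, 3): H = diag(-6, -12).
Both eigenvalues are negative, so H is negative definite: a local maximum.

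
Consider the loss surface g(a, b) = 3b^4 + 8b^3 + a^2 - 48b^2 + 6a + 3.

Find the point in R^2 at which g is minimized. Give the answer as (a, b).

(-3, -4)

g(a,b) separates as P(a) + Q(b) + 3, so its minimum is min P + min Q + 3.
P'(a) = 2a + 6 vanishes at a ∈ {-3}; Q'(b) = 12b(b - 2)(b + 4) vanishes at b ∈ {-4, 0, 2}.
Local minima of P (where P''>0): P(-3)=-9. Local minima of Q: Q(-4)=-512, Q(2)=-80.
So the global minimum of g is P(-3) + Q(-4) + 3 = -9 − 512 + 3 = -518, attained at (-3, -4).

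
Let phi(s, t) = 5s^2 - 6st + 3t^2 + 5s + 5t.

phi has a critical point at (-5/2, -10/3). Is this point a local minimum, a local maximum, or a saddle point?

local minimum

The Hessian of phi is constant: H = [[10, -6], [-6, 6]].
det(H) = 10·6 − (-6)² = 24.
det(H) > 0 and tr(H) = 16 > 0, so H is positive definite and the point is a local minimum.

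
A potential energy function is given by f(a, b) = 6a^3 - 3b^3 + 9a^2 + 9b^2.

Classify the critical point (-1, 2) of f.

local maximum

The mixed partial ∂²f/∂a∂b is 0, so the Hessian at any point is diag(f_aa, f_bb) = diag(18(2a + 1), 18(-b + 1)).
At (-1, 2): H = diag(-18, -18).
Both eigenvalues are negative, so H is negative definite: a local maximum.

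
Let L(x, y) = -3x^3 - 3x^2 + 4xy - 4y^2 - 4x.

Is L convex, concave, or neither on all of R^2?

neither

The term -3x^3 is cubic, so the Hessian is not constant.
∂²L/∂x² = -18x - 6, which takes both signs as x varies (negative for sufficiently large x). A diagonal entry of the Hessian changing sign means the Hessian is neither positive- nor negative-semidefinite on all of R^2.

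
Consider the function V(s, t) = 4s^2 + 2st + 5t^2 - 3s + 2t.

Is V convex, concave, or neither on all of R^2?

convex

V is quadratic, so its Hessian is the constant matrix H = [[8, 2], [2, 10]].
det(H) = 76, tr(H) = 18.
det(H) > 0 and tr(H) > 0, so H is positive definite everywhere: convex.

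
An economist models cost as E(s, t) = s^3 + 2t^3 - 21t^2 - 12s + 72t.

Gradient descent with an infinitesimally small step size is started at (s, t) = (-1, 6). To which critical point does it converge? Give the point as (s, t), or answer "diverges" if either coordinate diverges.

(2, 4)

E is separable, so gradient descent decouples: s follows -∂E/∂s, t follows -∂E/∂t.
∂E/∂s = 3(s - 2)(s + 2); at s=-1 this is -9, so s increases.
∂E/∂t = 6(t - 4)(t - 3); at t=6 this is 36, so t decreases.
s converges to its nearest critical value 2 (a local min of the s-part); t converges to 4. The iterate converges to (2, 4).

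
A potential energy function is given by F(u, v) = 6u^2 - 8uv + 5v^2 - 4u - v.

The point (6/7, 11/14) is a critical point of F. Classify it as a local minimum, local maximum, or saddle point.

The Hessian of F is constant: H = [[12, -8], [-8, 10]].
det(H) = 12·10 − (-8)² = 56.
det(H) > 0 and tr(H) = 22 > 0, so H is positive definite and the point is a local minimum.

local minimum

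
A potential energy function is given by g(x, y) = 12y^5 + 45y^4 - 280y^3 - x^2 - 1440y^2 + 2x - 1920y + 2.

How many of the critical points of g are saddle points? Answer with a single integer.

2

g separates as a function of x plus a function of y, so ∇g=0 decouples.
∂g/∂x = -2(x - 1) = 0 at x ∈ {1}; ∂g/∂y = 60(y - 4)(y + 1)(y + 2)(y + 4) = 0 at y ∈ {-4, -2, -1, 4}.
The Hessian is diagonal: diag(g_xx, g_yy). Second derivatives: g_xx(1)=-2; g_yy(-4)=-2880, g_yy(-2)=720, g_yy(-1)=-900, g_yy(4)=14400.
Saddle points occur where the two diagonal entries have opposite signs: (1, -2), (1, 4). Count: 2.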